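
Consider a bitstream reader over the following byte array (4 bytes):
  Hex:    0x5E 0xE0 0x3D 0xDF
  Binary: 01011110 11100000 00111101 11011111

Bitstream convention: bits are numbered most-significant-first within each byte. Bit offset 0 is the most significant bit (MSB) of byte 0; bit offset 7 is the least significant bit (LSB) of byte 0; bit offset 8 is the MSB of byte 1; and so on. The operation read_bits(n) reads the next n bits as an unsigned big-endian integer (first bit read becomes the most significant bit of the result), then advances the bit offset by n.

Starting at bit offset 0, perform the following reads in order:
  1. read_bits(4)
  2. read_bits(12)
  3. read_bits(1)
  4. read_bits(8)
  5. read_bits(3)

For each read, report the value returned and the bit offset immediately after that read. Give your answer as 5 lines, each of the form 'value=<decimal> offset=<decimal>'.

Read 1: bits[0:4] width=4 -> value=5 (bin 0101); offset now 4 = byte 0 bit 4; 28 bits remain
Read 2: bits[4:16] width=12 -> value=3808 (bin 111011100000); offset now 16 = byte 2 bit 0; 16 bits remain
Read 3: bits[16:17] width=1 -> value=0 (bin 0); offset now 17 = byte 2 bit 1; 15 bits remain
Read 4: bits[17:25] width=8 -> value=123 (bin 01111011); offset now 25 = byte 3 bit 1; 7 bits remain
Read 5: bits[25:28] width=3 -> value=5 (bin 101); offset now 28 = byte 3 bit 4; 4 bits remain

Answer: value=5 offset=4
value=3808 offset=16
value=0 offset=17
value=123 offset=25
value=5 offset=28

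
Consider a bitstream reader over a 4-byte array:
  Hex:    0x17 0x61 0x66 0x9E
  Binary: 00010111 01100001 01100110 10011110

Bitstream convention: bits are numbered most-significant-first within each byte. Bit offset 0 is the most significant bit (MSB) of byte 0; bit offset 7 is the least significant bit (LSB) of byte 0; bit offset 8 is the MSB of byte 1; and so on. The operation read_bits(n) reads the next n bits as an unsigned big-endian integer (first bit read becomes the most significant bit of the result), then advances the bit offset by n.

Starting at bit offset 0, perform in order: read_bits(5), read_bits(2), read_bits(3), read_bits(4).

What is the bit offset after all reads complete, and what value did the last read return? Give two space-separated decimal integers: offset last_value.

Read 1: bits[0:5] width=5 -> value=2 (bin 00010); offset now 5 = byte 0 bit 5; 27 bits remain
Read 2: bits[5:7] width=2 -> value=3 (bin 11); offset now 7 = byte 0 bit 7; 25 bits remain
Read 3: bits[7:10] width=3 -> value=5 (bin 101); offset now 10 = byte 1 bit 2; 22 bits remain
Read 4: bits[10:14] width=4 -> value=8 (bin 1000); offset now 14 = byte 1 bit 6; 18 bits remain

Answer: 14 8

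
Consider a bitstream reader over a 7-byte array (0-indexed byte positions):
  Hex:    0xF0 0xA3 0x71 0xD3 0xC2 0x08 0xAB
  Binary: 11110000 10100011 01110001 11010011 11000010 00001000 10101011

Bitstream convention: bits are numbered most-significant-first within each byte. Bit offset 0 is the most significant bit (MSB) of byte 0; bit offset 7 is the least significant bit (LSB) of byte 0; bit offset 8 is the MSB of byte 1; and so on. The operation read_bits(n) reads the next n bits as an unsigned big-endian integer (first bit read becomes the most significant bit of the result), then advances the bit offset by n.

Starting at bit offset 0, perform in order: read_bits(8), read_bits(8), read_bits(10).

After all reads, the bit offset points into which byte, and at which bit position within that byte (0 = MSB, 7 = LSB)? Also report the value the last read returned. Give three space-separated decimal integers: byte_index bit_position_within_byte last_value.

Answer: 3 2 455

Derivation:
Read 1: bits[0:8] width=8 -> value=240 (bin 11110000); offset now 8 = byte 1 bit 0; 48 bits remain
Read 2: bits[8:16] width=8 -> value=163 (bin 10100011); offset now 16 = byte 2 bit 0; 40 bits remain
Read 3: bits[16:26] width=10 -> value=455 (bin 0111000111); offset now 26 = byte 3 bit 2; 30 bits remain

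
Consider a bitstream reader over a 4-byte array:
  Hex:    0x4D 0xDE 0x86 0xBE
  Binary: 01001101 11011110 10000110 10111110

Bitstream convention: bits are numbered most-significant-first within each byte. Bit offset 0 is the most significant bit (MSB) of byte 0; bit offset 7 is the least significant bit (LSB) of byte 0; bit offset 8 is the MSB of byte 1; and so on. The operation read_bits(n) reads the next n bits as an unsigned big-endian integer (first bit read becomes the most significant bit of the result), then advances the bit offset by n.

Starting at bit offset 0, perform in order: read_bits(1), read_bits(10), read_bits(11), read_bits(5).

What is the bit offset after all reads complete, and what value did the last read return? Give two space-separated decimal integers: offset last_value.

Read 1: bits[0:1] width=1 -> value=0 (bin 0); offset now 1 = byte 0 bit 1; 31 bits remain
Read 2: bits[1:11] width=10 -> value=622 (bin 1001101110); offset now 11 = byte 1 bit 3; 21 bits remain
Read 3: bits[11:22] width=11 -> value=1953 (bin 11110100001); offset now 22 = byte 2 bit 6; 10 bits remain
Read 4: bits[22:27] width=5 -> value=21 (bin 10101); offset now 27 = byte 3 bit 3; 5 bits remain

Answer: 27 21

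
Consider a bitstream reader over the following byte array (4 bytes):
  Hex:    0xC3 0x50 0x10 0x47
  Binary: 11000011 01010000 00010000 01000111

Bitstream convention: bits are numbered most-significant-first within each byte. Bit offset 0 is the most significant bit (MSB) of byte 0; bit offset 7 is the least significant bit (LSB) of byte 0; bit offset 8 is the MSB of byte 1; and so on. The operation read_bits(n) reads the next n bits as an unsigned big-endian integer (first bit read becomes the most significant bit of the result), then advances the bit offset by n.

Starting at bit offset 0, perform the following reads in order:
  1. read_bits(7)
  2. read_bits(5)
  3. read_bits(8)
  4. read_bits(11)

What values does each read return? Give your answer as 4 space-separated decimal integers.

Answer: 97 21 1 35

Derivation:
Read 1: bits[0:7] width=7 -> value=97 (bin 1100001); offset now 7 = byte 0 bit 7; 25 bits remain
Read 2: bits[7:12] width=5 -> value=21 (bin 10101); offset now 12 = byte 1 bit 4; 20 bits remain
Read 3: bits[12:20] width=8 -> value=1 (bin 00000001); offset now 20 = byte 2 bit 4; 12 bits remain
Read 4: bits[20:31] width=11 -> value=35 (bin 00000100011); offset now 31 = byte 3 bit 7; 1 bits remain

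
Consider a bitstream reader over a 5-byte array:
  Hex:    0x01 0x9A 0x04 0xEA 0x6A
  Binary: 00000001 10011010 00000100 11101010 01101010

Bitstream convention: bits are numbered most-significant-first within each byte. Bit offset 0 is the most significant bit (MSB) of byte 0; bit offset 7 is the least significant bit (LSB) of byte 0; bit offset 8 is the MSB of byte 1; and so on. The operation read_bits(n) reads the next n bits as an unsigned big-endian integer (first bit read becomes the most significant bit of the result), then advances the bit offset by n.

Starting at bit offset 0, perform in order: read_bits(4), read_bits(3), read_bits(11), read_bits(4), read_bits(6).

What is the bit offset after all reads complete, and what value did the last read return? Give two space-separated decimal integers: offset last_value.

Answer: 28 14

Derivation:
Read 1: bits[0:4] width=4 -> value=0 (bin 0000); offset now 4 = byte 0 bit 4; 36 bits remain
Read 2: bits[4:7] width=3 -> value=0 (bin 000); offset now 7 = byte 0 bit 7; 33 bits remain
Read 3: bits[7:18] width=11 -> value=1640 (bin 11001101000); offset now 18 = byte 2 bit 2; 22 bits remain
Read 4: bits[18:22] width=4 -> value=1 (bin 0001); offset now 22 = byte 2 bit 6; 18 bits remain
Read 5: bits[22:28] width=6 -> value=14 (bin 001110); offset now 28 = byte 3 bit 4; 12 bits remain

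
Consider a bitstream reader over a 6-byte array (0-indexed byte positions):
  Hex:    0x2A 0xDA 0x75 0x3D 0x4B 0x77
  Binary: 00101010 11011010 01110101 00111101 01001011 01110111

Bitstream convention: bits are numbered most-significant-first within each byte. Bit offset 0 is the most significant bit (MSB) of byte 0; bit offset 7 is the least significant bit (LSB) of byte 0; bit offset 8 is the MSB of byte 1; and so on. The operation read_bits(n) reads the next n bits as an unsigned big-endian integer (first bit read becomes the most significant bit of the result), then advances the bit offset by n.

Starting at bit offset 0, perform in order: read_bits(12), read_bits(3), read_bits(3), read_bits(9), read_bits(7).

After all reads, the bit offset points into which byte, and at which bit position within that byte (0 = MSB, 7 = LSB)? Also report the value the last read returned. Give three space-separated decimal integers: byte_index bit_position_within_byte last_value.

Read 1: bits[0:12] width=12 -> value=685 (bin 001010101101); offset now 12 = byte 1 bit 4; 36 bits remain
Read 2: bits[12:15] width=3 -> value=5 (bin 101); offset now 15 = byte 1 bit 7; 33 bits remain
Read 3: bits[15:18] width=3 -> value=1 (bin 001); offset now 18 = byte 2 bit 2; 30 bits remain
Read 4: bits[18:27] width=9 -> value=425 (bin 110101001); offset now 27 = byte 3 bit 3; 21 bits remain
Read 5: bits[27:34] width=7 -> value=117 (bin 1110101); offset now 34 = byte 4 bit 2; 14 bits remain

Answer: 4 2 117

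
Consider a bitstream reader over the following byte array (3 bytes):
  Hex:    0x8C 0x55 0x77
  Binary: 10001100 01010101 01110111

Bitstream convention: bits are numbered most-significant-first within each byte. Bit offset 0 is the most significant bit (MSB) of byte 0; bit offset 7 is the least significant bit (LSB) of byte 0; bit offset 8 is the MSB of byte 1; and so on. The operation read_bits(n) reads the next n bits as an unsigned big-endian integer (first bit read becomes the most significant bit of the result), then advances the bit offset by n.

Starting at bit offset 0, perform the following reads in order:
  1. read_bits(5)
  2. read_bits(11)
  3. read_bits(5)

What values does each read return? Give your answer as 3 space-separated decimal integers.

Read 1: bits[0:5] width=5 -> value=17 (bin 10001); offset now 5 = byte 0 bit 5; 19 bits remain
Read 2: bits[5:16] width=11 -> value=1109 (bin 10001010101); offset now 16 = byte 2 bit 0; 8 bits remain
Read 3: bits[16:21] width=5 -> value=14 (bin 01110); offset now 21 = byte 2 bit 5; 3 bits remain

Answer: 17 1109 14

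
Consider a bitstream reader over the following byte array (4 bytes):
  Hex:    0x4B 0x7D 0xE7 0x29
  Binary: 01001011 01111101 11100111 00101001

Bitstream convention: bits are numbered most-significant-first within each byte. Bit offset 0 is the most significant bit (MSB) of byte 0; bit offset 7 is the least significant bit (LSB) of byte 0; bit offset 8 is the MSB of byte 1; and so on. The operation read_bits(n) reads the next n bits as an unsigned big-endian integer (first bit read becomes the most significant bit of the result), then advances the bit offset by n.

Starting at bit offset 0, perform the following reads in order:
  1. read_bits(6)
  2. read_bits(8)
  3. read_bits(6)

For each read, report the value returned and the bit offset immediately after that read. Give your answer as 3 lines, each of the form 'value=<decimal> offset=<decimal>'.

Answer: value=18 offset=6
value=223 offset=14
value=30 offset=20

Derivation:
Read 1: bits[0:6] width=6 -> value=18 (bin 010010); offset now 6 = byte 0 bit 6; 26 bits remain
Read 2: bits[6:14] width=8 -> value=223 (bin 11011111); offset now 14 = byte 1 bit 6; 18 bits remain
Read 3: bits[14:20] width=6 -> value=30 (bin 011110); offset now 20 = byte 2 bit 4; 12 bits remain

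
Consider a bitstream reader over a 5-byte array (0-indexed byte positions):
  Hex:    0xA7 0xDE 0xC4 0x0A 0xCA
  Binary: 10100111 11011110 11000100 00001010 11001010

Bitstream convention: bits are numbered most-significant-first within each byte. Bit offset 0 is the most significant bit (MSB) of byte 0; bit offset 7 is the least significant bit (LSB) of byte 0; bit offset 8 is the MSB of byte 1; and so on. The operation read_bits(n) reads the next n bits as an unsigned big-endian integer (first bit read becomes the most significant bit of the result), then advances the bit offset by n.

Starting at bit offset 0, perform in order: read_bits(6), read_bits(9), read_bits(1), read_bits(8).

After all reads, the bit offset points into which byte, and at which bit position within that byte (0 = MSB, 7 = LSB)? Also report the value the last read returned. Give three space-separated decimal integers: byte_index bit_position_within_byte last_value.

Answer: 3 0 196

Derivation:
Read 1: bits[0:6] width=6 -> value=41 (bin 101001); offset now 6 = byte 0 bit 6; 34 bits remain
Read 2: bits[6:15] width=9 -> value=495 (bin 111101111); offset now 15 = byte 1 bit 7; 25 bits remain
Read 3: bits[15:16] width=1 -> value=0 (bin 0); offset now 16 = byte 2 bit 0; 24 bits remain
Read 4: bits[16:24] width=8 -> value=196 (bin 11000100); offset now 24 = byte 3 bit 0; 16 bits remain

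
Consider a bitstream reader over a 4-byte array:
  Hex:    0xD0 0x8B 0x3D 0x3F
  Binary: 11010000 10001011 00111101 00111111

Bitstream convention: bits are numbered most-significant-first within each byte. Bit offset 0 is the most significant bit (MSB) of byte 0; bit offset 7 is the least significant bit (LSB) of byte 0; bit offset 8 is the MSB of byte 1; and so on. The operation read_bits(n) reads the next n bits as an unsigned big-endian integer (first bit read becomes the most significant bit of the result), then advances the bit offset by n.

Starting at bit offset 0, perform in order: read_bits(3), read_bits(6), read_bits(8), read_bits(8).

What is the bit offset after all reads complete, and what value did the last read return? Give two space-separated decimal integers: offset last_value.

Read 1: bits[0:3] width=3 -> value=6 (bin 110); offset now 3 = byte 0 bit 3; 29 bits remain
Read 2: bits[3:9] width=6 -> value=33 (bin 100001); offset now 9 = byte 1 bit 1; 23 bits remain
Read 3: bits[9:17] width=8 -> value=22 (bin 00010110); offset now 17 = byte 2 bit 1; 15 bits remain
Read 4: bits[17:25] width=8 -> value=122 (bin 01111010); offset now 25 = byte 3 bit 1; 7 bits remain

Answer: 25 122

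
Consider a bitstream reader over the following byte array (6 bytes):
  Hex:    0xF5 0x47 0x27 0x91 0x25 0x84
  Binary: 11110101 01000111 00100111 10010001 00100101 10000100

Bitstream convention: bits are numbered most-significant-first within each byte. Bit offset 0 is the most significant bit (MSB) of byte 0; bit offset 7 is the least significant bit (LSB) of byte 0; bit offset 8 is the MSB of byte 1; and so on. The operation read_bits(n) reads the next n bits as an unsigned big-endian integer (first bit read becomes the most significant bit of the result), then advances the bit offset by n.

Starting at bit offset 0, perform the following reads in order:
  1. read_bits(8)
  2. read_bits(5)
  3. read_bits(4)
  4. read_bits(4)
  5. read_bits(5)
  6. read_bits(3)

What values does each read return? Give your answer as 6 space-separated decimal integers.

Answer: 245 8 14 4 30 2

Derivation:
Read 1: bits[0:8] width=8 -> value=245 (bin 11110101); offset now 8 = byte 1 bit 0; 40 bits remain
Read 2: bits[8:13] width=5 -> value=8 (bin 01000); offset now 13 = byte 1 bit 5; 35 bits remain
Read 3: bits[13:17] width=4 -> value=14 (bin 1110); offset now 17 = byte 2 bit 1; 31 bits remain
Read 4: bits[17:21] width=4 -> value=4 (bin 0100); offset now 21 = byte 2 bit 5; 27 bits remain
Read 5: bits[21:26] width=5 -> value=30 (bin 11110); offset now 26 = byte 3 bit 2; 22 bits remain
Read 6: bits[26:29] width=3 -> value=2 (bin 010); offset now 29 = byte 3 bit 5; 19 bits remain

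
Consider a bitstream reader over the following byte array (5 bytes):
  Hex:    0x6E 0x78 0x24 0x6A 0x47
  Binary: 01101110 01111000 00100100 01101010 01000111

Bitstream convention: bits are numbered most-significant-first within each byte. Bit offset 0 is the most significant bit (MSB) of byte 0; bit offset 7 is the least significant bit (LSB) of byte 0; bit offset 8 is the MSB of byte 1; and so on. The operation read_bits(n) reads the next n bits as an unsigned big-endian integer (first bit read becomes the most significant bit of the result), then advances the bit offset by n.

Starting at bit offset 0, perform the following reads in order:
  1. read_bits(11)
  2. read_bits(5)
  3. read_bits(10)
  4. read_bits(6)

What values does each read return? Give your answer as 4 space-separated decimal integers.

Read 1: bits[0:11] width=11 -> value=883 (bin 01101110011); offset now 11 = byte 1 bit 3; 29 bits remain
Read 2: bits[11:16] width=5 -> value=24 (bin 11000); offset now 16 = byte 2 bit 0; 24 bits remain
Read 3: bits[16:26] width=10 -> value=145 (bin 0010010001); offset now 26 = byte 3 bit 2; 14 bits remain
Read 4: bits[26:32] width=6 -> value=42 (bin 101010); offset now 32 = byte 4 bit 0; 8 bits remain

Answer: 883 24 145 42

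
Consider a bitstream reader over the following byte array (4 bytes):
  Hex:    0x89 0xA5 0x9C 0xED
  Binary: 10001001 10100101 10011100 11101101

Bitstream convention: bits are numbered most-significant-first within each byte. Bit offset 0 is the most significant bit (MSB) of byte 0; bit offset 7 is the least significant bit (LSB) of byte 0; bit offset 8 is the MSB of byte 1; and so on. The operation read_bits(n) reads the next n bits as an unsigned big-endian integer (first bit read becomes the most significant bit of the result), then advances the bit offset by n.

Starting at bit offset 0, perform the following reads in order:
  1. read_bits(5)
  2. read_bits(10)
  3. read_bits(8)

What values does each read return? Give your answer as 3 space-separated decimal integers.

Answer: 17 210 206

Derivation:
Read 1: bits[0:5] width=5 -> value=17 (bin 10001); offset now 5 = byte 0 bit 5; 27 bits remain
Read 2: bits[5:15] width=10 -> value=210 (bin 0011010010); offset now 15 = byte 1 bit 7; 17 bits remain
Read 3: bits[15:23] width=8 -> value=206 (bin 11001110); offset now 23 = byte 2 bit 7; 9 bits remain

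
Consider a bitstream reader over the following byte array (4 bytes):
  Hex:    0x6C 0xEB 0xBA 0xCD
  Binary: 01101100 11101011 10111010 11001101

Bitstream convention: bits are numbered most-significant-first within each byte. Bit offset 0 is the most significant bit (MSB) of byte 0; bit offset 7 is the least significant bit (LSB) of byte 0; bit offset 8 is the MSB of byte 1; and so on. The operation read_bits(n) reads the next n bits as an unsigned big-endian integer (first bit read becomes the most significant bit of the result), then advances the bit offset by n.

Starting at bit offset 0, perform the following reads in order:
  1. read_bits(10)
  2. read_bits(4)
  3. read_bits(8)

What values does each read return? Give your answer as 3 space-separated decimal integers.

Read 1: bits[0:10] width=10 -> value=435 (bin 0110110011); offset now 10 = byte 1 bit 2; 22 bits remain
Read 2: bits[10:14] width=4 -> value=10 (bin 1010); offset now 14 = byte 1 bit 6; 18 bits remain
Read 3: bits[14:22] width=8 -> value=238 (bin 11101110); offset now 22 = byte 2 bit 6; 10 bits remain

Answer: 435 10 238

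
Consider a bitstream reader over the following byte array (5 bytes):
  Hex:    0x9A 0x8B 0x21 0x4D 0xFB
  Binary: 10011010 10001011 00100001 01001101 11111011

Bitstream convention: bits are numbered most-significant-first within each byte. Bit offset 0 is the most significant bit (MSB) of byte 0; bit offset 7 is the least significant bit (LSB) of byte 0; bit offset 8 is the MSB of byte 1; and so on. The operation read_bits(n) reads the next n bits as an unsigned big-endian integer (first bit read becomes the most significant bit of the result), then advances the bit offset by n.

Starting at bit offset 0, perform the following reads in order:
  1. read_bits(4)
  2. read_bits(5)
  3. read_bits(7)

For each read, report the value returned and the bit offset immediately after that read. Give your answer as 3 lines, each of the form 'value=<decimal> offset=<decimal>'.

Read 1: bits[0:4] width=4 -> value=9 (bin 1001); offset now 4 = byte 0 bit 4; 36 bits remain
Read 2: bits[4:9] width=5 -> value=21 (bin 10101); offset now 9 = byte 1 bit 1; 31 bits remain
Read 3: bits[9:16] width=7 -> value=11 (bin 0001011); offset now 16 = byte 2 bit 0; 24 bits remain

Answer: value=9 offset=4
value=21 offset=9
value=11 offset=16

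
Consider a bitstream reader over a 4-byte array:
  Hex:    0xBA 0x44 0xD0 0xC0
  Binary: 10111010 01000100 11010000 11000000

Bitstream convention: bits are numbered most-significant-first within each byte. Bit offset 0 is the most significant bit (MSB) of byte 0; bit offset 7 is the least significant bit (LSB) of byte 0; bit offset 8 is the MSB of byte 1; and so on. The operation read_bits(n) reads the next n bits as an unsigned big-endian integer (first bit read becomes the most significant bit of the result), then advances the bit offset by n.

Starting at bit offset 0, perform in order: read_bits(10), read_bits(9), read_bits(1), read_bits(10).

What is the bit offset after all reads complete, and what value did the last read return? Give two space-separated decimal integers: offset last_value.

Read 1: bits[0:10] width=10 -> value=745 (bin 1011101001); offset now 10 = byte 1 bit 2; 22 bits remain
Read 2: bits[10:19] width=9 -> value=38 (bin 000100110); offset now 19 = byte 2 bit 3; 13 bits remain
Read 3: bits[19:20] width=1 -> value=1 (bin 1); offset now 20 = byte 2 bit 4; 12 bits remain
Read 4: bits[20:30] width=10 -> value=48 (bin 0000110000); offset now 30 = byte 3 bit 6; 2 bits remain

Answer: 30 48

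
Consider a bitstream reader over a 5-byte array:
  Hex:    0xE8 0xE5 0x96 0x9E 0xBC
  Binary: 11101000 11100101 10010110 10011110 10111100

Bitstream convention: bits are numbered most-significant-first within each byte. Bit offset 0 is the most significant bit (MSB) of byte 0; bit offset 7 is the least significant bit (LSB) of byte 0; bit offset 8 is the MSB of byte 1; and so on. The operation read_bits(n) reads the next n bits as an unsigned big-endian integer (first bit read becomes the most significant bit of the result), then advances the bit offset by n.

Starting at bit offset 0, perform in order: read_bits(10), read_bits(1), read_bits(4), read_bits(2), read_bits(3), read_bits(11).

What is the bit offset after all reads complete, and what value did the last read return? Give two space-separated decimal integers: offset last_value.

Answer: 31 847

Derivation:
Read 1: bits[0:10] width=10 -> value=931 (bin 1110100011); offset now 10 = byte 1 bit 2; 30 bits remain
Read 2: bits[10:11] width=1 -> value=1 (bin 1); offset now 11 = byte 1 bit 3; 29 bits remain
Read 3: bits[11:15] width=4 -> value=2 (bin 0010); offset now 15 = byte 1 bit 7; 25 bits remain
Read 4: bits[15:17] width=2 -> value=3 (bin 11); offset now 17 = byte 2 bit 1; 23 bits remain
Read 5: bits[17:20] width=3 -> value=1 (bin 001); offset now 20 = byte 2 bit 4; 20 bits remain
Read 6: bits[20:31] width=11 -> value=847 (bin 01101001111); offset now 31 = byte 3 bit 7; 9 bits remain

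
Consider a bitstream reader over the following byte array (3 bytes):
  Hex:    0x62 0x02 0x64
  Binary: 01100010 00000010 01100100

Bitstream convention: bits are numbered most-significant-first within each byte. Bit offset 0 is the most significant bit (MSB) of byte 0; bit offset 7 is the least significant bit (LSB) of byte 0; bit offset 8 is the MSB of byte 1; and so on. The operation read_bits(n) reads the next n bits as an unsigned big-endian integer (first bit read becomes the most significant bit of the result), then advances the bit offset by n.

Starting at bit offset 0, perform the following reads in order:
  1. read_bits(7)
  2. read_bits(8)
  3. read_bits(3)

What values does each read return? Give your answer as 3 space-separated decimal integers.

Read 1: bits[0:7] width=7 -> value=49 (bin 0110001); offset now 7 = byte 0 bit 7; 17 bits remain
Read 2: bits[7:15] width=8 -> value=1 (bin 00000001); offset now 15 = byte 1 bit 7; 9 bits remain
Read 3: bits[15:18] width=3 -> value=1 (bin 001); offset now 18 = byte 2 bit 2; 6 bits remain

Answer: 49 1 1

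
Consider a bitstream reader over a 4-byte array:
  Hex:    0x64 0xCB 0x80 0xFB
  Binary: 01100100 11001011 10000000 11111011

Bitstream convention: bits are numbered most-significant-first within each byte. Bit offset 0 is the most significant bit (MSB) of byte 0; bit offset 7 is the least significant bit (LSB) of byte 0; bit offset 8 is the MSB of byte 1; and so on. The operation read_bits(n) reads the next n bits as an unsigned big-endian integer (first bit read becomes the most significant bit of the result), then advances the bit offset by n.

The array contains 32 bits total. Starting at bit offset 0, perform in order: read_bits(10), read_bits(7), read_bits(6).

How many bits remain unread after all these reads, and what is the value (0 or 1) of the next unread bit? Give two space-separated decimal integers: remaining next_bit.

Answer: 9 0

Derivation:
Read 1: bits[0:10] width=10 -> value=403 (bin 0110010011); offset now 10 = byte 1 bit 2; 22 bits remain
Read 2: bits[10:17] width=7 -> value=23 (bin 0010111); offset now 17 = byte 2 bit 1; 15 bits remain
Read 3: bits[17:23] width=6 -> value=0 (bin 000000); offset now 23 = byte 2 bit 7; 9 bits remain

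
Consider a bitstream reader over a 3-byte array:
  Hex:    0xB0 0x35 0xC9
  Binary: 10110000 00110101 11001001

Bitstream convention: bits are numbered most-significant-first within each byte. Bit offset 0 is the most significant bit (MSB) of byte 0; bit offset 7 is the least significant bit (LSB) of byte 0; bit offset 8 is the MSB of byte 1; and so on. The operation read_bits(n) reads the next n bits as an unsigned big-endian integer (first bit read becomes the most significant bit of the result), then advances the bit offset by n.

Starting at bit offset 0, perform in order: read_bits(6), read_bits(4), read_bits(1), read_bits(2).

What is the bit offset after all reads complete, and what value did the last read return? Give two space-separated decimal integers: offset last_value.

Read 1: bits[0:6] width=6 -> value=44 (bin 101100); offset now 6 = byte 0 bit 6; 18 bits remain
Read 2: bits[6:10] width=4 -> value=0 (bin 0000); offset now 10 = byte 1 bit 2; 14 bits remain
Read 3: bits[10:11] width=1 -> value=1 (bin 1); offset now 11 = byte 1 bit 3; 13 bits remain
Read 4: bits[11:13] width=2 -> value=2 (bin 10); offset now 13 = byte 1 bit 5; 11 bits remain

Answer: 13 2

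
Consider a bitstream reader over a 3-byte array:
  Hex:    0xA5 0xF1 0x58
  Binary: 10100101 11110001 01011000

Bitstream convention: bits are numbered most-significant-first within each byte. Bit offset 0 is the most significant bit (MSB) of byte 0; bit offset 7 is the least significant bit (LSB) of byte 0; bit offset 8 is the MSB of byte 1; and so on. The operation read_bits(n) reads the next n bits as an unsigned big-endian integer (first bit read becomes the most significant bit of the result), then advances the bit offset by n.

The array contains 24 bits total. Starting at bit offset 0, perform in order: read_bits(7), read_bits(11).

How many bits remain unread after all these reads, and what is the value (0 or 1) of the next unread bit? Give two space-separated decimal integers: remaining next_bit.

Answer: 6 0

Derivation:
Read 1: bits[0:7] width=7 -> value=82 (bin 1010010); offset now 7 = byte 0 bit 7; 17 bits remain
Read 2: bits[7:18] width=11 -> value=1989 (bin 11111000101); offset now 18 = byte 2 bit 2; 6 bits remain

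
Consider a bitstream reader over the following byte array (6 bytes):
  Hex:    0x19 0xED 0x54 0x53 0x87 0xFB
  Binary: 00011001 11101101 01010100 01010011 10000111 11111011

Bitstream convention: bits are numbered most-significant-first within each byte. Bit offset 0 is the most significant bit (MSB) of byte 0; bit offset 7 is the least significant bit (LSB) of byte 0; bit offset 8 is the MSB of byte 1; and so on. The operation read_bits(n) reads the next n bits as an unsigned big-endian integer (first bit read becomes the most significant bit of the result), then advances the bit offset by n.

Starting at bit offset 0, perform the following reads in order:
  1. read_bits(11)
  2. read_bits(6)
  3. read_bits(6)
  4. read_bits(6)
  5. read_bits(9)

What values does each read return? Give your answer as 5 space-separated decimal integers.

Read 1: bits[0:11] width=11 -> value=207 (bin 00011001111); offset now 11 = byte 1 bit 3; 37 bits remain
Read 2: bits[11:17] width=6 -> value=26 (bin 011010); offset now 17 = byte 2 bit 1; 31 bits remain
Read 3: bits[17:23] width=6 -> value=42 (bin 101010); offset now 23 = byte 2 bit 7; 25 bits remain
Read 4: bits[23:29] width=6 -> value=10 (bin 001010); offset now 29 = byte 3 bit 5; 19 bits remain
Read 5: bits[29:38] width=9 -> value=225 (bin 011100001); offset now 38 = byte 4 bit 6; 10 bits remain

Answer: 207 26 42 10 225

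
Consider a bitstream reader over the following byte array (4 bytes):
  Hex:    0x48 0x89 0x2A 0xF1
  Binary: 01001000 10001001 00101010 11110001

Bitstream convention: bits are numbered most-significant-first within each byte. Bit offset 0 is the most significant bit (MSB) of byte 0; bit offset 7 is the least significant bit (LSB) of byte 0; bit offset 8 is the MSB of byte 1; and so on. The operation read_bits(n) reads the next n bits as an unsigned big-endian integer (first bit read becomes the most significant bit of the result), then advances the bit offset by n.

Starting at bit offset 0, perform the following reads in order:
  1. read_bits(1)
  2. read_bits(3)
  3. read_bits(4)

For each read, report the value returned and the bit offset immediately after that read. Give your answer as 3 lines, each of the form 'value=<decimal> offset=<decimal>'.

Answer: value=0 offset=1
value=4 offset=4
value=8 offset=8

Derivation:
Read 1: bits[0:1] width=1 -> value=0 (bin 0); offset now 1 = byte 0 bit 1; 31 bits remain
Read 2: bits[1:4] width=3 -> value=4 (bin 100); offset now 4 = byte 0 bit 4; 28 bits remain
Read 3: bits[4:8] width=4 -> value=8 (bin 1000); offset now 8 = byte 1 bit 0; 24 bits remain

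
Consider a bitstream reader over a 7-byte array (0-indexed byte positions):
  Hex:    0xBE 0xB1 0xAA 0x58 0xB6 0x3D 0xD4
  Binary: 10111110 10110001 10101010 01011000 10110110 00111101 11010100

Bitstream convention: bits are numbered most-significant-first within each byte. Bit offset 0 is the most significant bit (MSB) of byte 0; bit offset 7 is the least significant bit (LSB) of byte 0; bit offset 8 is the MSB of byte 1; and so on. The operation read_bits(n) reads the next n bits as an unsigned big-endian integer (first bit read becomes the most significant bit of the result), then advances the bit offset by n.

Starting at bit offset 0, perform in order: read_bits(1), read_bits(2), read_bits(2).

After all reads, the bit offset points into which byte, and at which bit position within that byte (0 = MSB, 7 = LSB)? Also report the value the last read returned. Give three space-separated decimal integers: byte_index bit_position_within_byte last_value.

Read 1: bits[0:1] width=1 -> value=1 (bin 1); offset now 1 = byte 0 bit 1; 55 bits remain
Read 2: bits[1:3] width=2 -> value=1 (bin 01); offset now 3 = byte 0 bit 3; 53 bits remain
Read 3: bits[3:5] width=2 -> value=3 (bin 11); offset now 5 = byte 0 bit 5; 51 bits remain

Answer: 0 5 3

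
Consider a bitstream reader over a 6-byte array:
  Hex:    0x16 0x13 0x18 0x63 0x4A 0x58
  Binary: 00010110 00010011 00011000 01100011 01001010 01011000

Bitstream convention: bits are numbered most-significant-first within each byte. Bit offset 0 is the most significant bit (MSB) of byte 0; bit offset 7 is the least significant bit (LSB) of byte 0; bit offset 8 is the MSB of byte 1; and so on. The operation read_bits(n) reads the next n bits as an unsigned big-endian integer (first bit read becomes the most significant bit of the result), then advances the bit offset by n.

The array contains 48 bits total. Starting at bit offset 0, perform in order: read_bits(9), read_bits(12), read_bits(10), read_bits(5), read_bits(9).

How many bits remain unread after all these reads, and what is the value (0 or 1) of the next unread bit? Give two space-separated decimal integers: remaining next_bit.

Read 1: bits[0:9] width=9 -> value=44 (bin 000101100); offset now 9 = byte 1 bit 1; 39 bits remain
Read 2: bits[9:21] width=12 -> value=611 (bin 001001100011); offset now 21 = byte 2 bit 5; 27 bits remain
Read 3: bits[21:31] width=10 -> value=49 (bin 0000110001); offset now 31 = byte 3 bit 7; 17 bits remain
Read 4: bits[31:36] width=5 -> value=20 (bin 10100); offset now 36 = byte 4 bit 4; 12 bits remain
Read 5: bits[36:45] width=9 -> value=331 (bin 101001011); offset now 45 = byte 5 bit 5; 3 bits remain

Answer: 3 0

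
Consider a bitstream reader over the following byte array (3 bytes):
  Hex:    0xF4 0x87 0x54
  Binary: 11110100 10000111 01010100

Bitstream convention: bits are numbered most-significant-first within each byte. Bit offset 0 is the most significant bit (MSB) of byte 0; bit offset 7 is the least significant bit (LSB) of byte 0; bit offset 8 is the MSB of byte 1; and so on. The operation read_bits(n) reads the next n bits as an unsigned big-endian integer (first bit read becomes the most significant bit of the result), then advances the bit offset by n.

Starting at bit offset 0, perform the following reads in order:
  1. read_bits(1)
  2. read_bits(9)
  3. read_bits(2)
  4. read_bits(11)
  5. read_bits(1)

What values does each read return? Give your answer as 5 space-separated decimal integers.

Read 1: bits[0:1] width=1 -> value=1 (bin 1); offset now 1 = byte 0 bit 1; 23 bits remain
Read 2: bits[1:10] width=9 -> value=466 (bin 111010010); offset now 10 = byte 1 bit 2; 14 bits remain
Read 3: bits[10:12] width=2 -> value=0 (bin 00); offset now 12 = byte 1 bit 4; 12 bits remain
Read 4: bits[12:23] width=11 -> value=938 (bin 01110101010); offset now 23 = byte 2 bit 7; 1 bits remain
Read 5: bits[23:24] width=1 -> value=0 (bin 0); offset now 24 = byte 3 bit 0; 0 bits remain

Answer: 1 466 0 938 0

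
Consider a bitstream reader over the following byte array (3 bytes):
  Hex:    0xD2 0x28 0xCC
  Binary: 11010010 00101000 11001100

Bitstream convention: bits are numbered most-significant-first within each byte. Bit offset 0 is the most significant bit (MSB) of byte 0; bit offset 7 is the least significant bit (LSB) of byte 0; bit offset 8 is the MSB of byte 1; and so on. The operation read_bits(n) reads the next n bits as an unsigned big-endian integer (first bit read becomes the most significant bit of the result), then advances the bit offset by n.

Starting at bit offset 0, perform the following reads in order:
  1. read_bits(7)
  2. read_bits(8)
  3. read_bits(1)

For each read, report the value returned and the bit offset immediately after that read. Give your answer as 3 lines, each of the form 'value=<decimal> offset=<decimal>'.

Answer: value=105 offset=7
value=20 offset=15
value=0 offset=16

Derivation:
Read 1: bits[0:7] width=7 -> value=105 (bin 1101001); offset now 7 = byte 0 bit 7; 17 bits remain
Read 2: bits[7:15] width=8 -> value=20 (bin 00010100); offset now 15 = byte 1 bit 7; 9 bits remain
Read 3: bits[15:16] width=1 -> value=0 (bin 0); offset now 16 = byte 2 bit 0; 8 bits remain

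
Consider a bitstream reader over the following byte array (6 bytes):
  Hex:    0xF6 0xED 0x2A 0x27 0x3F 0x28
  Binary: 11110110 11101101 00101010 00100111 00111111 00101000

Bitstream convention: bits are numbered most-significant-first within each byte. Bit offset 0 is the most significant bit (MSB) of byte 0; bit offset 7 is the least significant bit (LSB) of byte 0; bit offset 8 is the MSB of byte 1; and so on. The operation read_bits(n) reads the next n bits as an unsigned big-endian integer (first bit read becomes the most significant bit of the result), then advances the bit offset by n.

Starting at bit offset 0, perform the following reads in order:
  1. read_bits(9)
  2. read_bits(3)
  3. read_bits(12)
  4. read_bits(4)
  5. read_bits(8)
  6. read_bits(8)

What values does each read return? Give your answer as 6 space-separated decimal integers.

Read 1: bits[0:9] width=9 -> value=493 (bin 111101101); offset now 9 = byte 1 bit 1; 39 bits remain
Read 2: bits[9:12] width=3 -> value=6 (bin 110); offset now 12 = byte 1 bit 4; 36 bits remain
Read 3: bits[12:24] width=12 -> value=3370 (bin 110100101010); offset now 24 = byte 3 bit 0; 24 bits remain
Read 4: bits[24:28] width=4 -> value=2 (bin 0010); offset now 28 = byte 3 bit 4; 20 bits remain
Read 5: bits[28:36] width=8 -> value=115 (bin 01110011); offset now 36 = byte 4 bit 4; 12 bits remain
Read 6: bits[36:44] width=8 -> value=242 (bin 11110010); offset now 44 = byte 5 bit 4; 4 bits remain

Answer: 493 6 3370 2 115 242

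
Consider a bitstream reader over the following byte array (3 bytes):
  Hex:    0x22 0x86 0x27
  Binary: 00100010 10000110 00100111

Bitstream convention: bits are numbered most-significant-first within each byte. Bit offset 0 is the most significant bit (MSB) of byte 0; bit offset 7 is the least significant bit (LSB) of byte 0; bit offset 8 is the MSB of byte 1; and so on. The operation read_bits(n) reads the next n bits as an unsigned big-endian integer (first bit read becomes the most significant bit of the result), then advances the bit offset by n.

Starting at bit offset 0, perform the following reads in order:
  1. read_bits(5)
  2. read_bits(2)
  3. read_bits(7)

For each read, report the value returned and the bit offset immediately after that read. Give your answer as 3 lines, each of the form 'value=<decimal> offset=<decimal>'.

Answer: value=4 offset=5
value=1 offset=7
value=33 offset=14

Derivation:
Read 1: bits[0:5] width=5 -> value=4 (bin 00100); offset now 5 = byte 0 bit 5; 19 bits remain
Read 2: bits[5:7] width=2 -> value=1 (bin 01); offset now 7 = byte 0 bit 7; 17 bits remain
Read 3: bits[7:14] width=7 -> value=33 (bin 0100001); offset now 14 = byte 1 bit 6; 10 bits remain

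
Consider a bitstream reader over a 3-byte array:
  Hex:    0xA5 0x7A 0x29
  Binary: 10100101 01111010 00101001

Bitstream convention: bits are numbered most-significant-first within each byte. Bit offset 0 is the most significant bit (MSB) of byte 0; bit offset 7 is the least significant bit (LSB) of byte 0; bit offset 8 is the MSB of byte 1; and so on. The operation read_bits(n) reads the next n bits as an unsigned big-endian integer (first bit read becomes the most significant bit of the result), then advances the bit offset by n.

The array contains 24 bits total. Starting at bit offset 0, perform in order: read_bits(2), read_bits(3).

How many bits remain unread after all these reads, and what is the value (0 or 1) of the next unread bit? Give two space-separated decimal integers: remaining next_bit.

Read 1: bits[0:2] width=2 -> value=2 (bin 10); offset now 2 = byte 0 bit 2; 22 bits remain
Read 2: bits[2:5] width=3 -> value=4 (bin 100); offset now 5 = byte 0 bit 5; 19 bits remain

Answer: 19 1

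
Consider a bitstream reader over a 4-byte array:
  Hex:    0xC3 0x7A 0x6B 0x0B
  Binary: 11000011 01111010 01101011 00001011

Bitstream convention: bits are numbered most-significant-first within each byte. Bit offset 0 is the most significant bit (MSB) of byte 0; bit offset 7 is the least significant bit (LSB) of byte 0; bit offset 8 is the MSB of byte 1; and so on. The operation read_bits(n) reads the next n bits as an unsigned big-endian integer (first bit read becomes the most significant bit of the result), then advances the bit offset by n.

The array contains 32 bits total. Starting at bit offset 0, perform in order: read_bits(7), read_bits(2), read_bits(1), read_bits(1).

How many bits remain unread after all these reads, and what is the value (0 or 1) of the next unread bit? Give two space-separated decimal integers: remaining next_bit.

Answer: 21 1

Derivation:
Read 1: bits[0:7] width=7 -> value=97 (bin 1100001); offset now 7 = byte 0 bit 7; 25 bits remain
Read 2: bits[7:9] width=2 -> value=2 (bin 10); offset now 9 = byte 1 bit 1; 23 bits remain
Read 3: bits[9:10] width=1 -> value=1 (bin 1); offset now 10 = byte 1 bit 2; 22 bits remain
Read 4: bits[10:11] width=1 -> value=1 (bin 1); offset now 11 = byte 1 bit 3; 21 bits remain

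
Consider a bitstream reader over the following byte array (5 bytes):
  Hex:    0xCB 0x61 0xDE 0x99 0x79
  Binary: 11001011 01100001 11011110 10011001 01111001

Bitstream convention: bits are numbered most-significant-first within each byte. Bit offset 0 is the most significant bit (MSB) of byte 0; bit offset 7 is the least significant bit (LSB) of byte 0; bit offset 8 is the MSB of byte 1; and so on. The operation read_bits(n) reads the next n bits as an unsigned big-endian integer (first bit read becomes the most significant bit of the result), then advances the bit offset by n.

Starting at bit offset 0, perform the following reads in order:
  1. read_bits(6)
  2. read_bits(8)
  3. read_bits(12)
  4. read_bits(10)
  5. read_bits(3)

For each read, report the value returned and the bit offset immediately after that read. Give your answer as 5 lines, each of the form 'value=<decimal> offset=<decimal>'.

Read 1: bits[0:6] width=6 -> value=50 (bin 110010); offset now 6 = byte 0 bit 6; 34 bits remain
Read 2: bits[6:14] width=8 -> value=216 (bin 11011000); offset now 14 = byte 1 bit 6; 26 bits remain
Read 3: bits[14:26] width=12 -> value=1914 (bin 011101111010); offset now 26 = byte 3 bit 2; 14 bits remain
Read 4: bits[26:36] width=10 -> value=407 (bin 0110010111); offset now 36 = byte 4 bit 4; 4 bits remain
Read 5: bits[36:39] width=3 -> value=4 (bin 100); offset now 39 = byte 4 bit 7; 1 bits remain

Answer: value=50 offset=6
value=216 offset=14
value=1914 offset=26
value=407 offset=36
value=4 offset=39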